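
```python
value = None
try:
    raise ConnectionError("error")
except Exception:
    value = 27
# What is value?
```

Step-by-step execution trace:
1. `raise ConnectionError(...)` raises ConnectionError.
2. `except Exception` matches (ConnectionError is a subclass of Exception) → value = 27.
Result: 27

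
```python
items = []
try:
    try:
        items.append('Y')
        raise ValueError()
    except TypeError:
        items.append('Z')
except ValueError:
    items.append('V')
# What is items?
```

Step-by-step execution trace:
1. Inner try: `items.append('Y')` → items = ['Y'].
2. `raise ValueError()` raises ValueError.
3. Inner `except TypeError` does not match ValueError; exception propagates to outer try.
4. Outer `except ValueError` matches → `items.append('V')` → items = ['Y', 'V'].
Result: ['Y', 'V']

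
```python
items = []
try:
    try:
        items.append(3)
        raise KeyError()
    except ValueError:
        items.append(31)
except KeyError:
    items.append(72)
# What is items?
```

Step-by-step execution trace:
1. Inner try: `items.append(3)` → items = [3].
2. `raise KeyError()` raises KeyError.
3. Inner `except ValueError` does not match KeyError; exception propagates to outer try.
4. Outer `except KeyError` matches → `items.append(72)` → items = [3, 72].
Result: [3, 72]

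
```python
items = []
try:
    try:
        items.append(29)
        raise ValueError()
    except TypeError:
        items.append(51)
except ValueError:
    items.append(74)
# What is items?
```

Step-by-step execution trace:
1. Inner try: `items.append(29)` → items = [29].
2. `raise ValueError()` raises ValueError.
3. Inner `except TypeError` does not match ValueError; exception propagates to outer try.
4. Outer `except ValueError` matches → `items.append(74)` → items = [29, 74].
Result: [29, 74]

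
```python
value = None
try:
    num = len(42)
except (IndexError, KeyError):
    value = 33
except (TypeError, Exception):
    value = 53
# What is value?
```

Step-by-step execution trace:
1. `num = len(42)` raises TypeError.
2. `except (IndexError, KeyError)` does not match TypeError; skipped.
3. `except (TypeError, Exception)` matches (TypeError is in the tuple) → value = 53.
Result: 53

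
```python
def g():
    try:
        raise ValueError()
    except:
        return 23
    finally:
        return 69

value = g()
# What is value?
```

Step-by-step execution trace:
1. `g()` enters try: `raise ValueError()` raises ValueError.
2. bare `except` matches → `return 23` sets pending return value 23.
3. Before returning, `finally: return 69` runs and overrides the pending return.
4. g() returns 69 → value = 69.
Result: 69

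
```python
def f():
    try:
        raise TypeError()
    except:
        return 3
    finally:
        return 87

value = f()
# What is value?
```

Step-by-step execution trace:
1. `f()` enters try: `raise TypeError()` raises TypeError.
2. bare `except` matches → `return 3` sets pending return value 3.
3. Before returning, `finally: return 87` runs and overrides the pending return.
4. f() returns 87 → value = 87.
Result: 87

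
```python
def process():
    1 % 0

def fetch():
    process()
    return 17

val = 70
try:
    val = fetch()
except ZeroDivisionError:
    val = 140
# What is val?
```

Step-by-step execution trace:
1. val starts at 70.
2. try: `fetch()` calls `process()`.
3. `process()` evaluates `1 % 0`, which raises ZeroDivisionError; it propagates through fetch (uncaught).
4. `return 17` in fetch is not reached; the assignment to val does not complete.
5. `except ZeroDivisionError` matches → val = 140.
Result: 140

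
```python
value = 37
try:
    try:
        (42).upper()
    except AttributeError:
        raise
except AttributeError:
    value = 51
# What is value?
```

Step-by-step execution trace:
1. Inner try: `(42).upper()` raises AttributeError.
2. Inner `except AttributeError` matches; bare `raise` re-raises the same AttributeError.
3. Outer `except AttributeError` matches → value = 51.
Result: 51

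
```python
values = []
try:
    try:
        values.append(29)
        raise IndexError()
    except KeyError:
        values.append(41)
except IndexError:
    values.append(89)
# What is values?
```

Step-by-step execution trace:
1. Inner try: `values.append(29)` → values = [29].
2. `raise IndexError()` raises IndexError.
3. Inner `except KeyError` does not match IndexError; exception propagates to outer try.
4. Outer `except IndexError` matches → `values.append(89)` → values = [29, 89].
Result: [29, 89]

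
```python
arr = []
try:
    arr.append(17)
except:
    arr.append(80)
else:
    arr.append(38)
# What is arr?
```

Step-by-step execution trace:
1. try: `arr.append(17)` → arr = [17]. No exception raised.
2. `except` is skipped.
3. `else` runs (try completed without exception): `arr.append(38)` → arr = [17, 38].
Result: [17, 38]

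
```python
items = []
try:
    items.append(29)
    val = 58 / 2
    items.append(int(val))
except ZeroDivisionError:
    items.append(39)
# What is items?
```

Step-by-step execution trace:
1. try: `items.append(29)` → items = [29].
2. `val = 58 / 2` → val = 29.0. No exception raised.
3. `items.append(int(val))` → items = [29, 29].
4. `except ZeroDivisionError` is skipped (no exception was raised).
Result: [29, 29]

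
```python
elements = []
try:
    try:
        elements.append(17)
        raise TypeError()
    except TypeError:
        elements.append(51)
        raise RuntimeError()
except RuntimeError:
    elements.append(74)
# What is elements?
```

Step-by-step execution trace:
1. Inner try: `elements.append(17)` → elements = [17].
2. `raise TypeError()` raises TypeError.
3. Inner `except TypeError` matches → `elements.append(51)` → elements = [17, 51].
4. `raise RuntimeError()` raises RuntimeError; propagates to outer try.
5. Outer `except RuntimeError` matches → `elements.append(74)` → elements = [17, 51, 74].
Result: [17, 51, 74]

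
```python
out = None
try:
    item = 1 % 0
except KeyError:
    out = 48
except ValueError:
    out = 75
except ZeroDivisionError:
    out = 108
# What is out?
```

Step-by-step execution trace:
1. `item = 1 % 0` raises ZeroDivisionError.
2. `except KeyError` does not match ZeroDivisionError; skipped.
3. `except ValueError` does not match ZeroDivisionError; skipped.
4. `except ZeroDivisionError` matches → out = 108.
Result: 108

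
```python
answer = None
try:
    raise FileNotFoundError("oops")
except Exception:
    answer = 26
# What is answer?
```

Step-by-step execution trace:
1. `raise FileNotFoundError(...)` raises FileNotFoundError.
2. `except Exception` matches (FileNotFoundError is a subclass of Exception) → answer = 26.
Result: 26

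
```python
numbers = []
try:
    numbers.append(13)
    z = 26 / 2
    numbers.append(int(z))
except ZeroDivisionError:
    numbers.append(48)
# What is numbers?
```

Step-by-step execution trace:
1. try: `numbers.append(13)` → numbers = [13].
2. `z = 26 / 2` → z = 13.0. No exception raised.
3. `numbers.append(int(z))` → numbers = [13, 13].
4. `except ZeroDivisionError` is skipped (no exception was raised).
Result: [13, 13]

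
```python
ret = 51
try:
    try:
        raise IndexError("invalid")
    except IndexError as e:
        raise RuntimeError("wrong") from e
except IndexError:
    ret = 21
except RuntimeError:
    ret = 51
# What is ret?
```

Step-by-step execution trace:
1. Inner try raises IndexError; inner `except IndexError as e` catches it.
2. `raise RuntimeError(...) from e` raises RuntimeError (IndexError is attached as __cause__, but only RuntimeError is active).
3. Outer `except IndexError` does not match RuntimeError; skipped.
4. Outer `except RuntimeError` matches → ret = 51.
Result: 51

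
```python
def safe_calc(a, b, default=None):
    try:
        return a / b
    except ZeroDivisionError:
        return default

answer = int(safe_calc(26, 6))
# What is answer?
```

Step-by-step execution trace:
1. `safe_calc(26, 6)` enters try: `return 26 / 6` → returns 4.333333333333333. No exception raised.
2. `except ZeroDivisionError` is skipped.
3. `int(4.333333333333333)` → 4 → answer = 4.
Result: 4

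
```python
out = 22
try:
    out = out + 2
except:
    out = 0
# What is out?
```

Step-by-step execution trace:
1. out starts at 22.
2. try: `out = out + 2` → out = 24. No exception raised.
3. `except` is skipped.
Result: 24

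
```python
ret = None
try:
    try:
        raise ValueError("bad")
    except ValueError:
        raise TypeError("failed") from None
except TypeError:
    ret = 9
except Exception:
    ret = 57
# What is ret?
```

Step-by-step execution trace:
1. Inner try raises ValueError; inner `except ValueError` catches it.
2. `raise TypeError(...) from None` raises TypeError (from None suppresses __context__, but the active exception is still TypeError).
3. Outer `except TypeError` matches → ret = 9.
4. `except Exception` is not reached.
Result: 9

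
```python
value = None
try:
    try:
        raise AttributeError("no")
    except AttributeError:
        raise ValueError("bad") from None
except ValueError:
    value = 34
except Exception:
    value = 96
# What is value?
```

Step-by-step execution trace:
1. Inner try raises AttributeError; inner `except AttributeError` catches it.
2. `raise ValueError(...) from None` raises ValueError (from None suppresses __context__, but the active exception is still ValueError).
3. Outer `except ValueError` matches → value = 34.
4. `except Exception` is not reached.
Result: 34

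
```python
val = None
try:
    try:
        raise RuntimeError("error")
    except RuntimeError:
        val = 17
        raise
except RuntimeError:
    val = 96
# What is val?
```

Step-by-step execution trace:
1. Inner try: `raise RuntimeError("error")` raises RuntimeError.
2. Inner `except RuntimeError` matches → val = 17.
3. bare `raise` re-raises the same RuntimeError.
4. Outer `except RuntimeError` matches → val = 96.
Result: 96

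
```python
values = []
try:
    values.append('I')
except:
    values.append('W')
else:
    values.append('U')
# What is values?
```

Step-by-step execution trace:
1. try: `values.append('I')` → values = ['I']. No exception raised.
2. `except` is skipped.
3. `else` runs (try completed without exception): `values.append('U')` → values = ['I', 'U'].
Result: ['I', 'U']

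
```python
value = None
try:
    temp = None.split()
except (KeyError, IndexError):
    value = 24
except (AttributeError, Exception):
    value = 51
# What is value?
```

Step-by-step execution trace:
1. `temp = None.split()` raises AttributeError.
2. `except (KeyError, IndexError)` does not match AttributeError; skipped.
3. `except (AttributeError, Exception)` matches (AttributeError is in the tuple) → value = 51.
Result: 51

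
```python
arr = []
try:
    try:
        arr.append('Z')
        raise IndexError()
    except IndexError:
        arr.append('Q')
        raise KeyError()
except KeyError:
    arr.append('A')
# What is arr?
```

Step-by-step execution trace:
1. Inner try: `arr.append('Z')` → arr = ['Z'].
2. `raise IndexError()` raises IndexError.
3. Inner `except IndexError` matches → `arr.append('Q')` → arr = ['Z', 'Q'].
4. `raise KeyError()` raises KeyError; propagates to outer try.
5. Outer `except KeyError` matches → `arr.append('A')` → arr = ['Z', 'Q', 'A'].
Result: ['Z', 'Q', 'A']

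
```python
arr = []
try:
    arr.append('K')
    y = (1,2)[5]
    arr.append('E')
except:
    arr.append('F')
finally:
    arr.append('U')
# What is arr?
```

Step-by-step execution trace:
1. try: `arr.append('K')` → arr = ['K'].
2. `y = (1,2)[5]` raises IndexError; `arr.append('E')` is not reached.
3. bare `except` matches → `arr.append('F')` → arr = ['K', 'F'].
4. finally always runs: `arr.append('U')` → arr = ['K', 'F', 'U'].
Result: ['K', 'F', 'U']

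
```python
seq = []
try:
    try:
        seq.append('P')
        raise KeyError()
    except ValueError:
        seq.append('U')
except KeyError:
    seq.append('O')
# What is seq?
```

Step-by-step execution trace:
1. Inner try: `seq.append('P')` → seq = ['P'].
2. `raise KeyError()` raises KeyError.
3. Inner `except ValueError` does not match KeyError; exception propagates to outer try.
4. Outer `except KeyError` matches → `seq.append('O')` → seq = ['P', 'O'].
Result: ['P', 'O']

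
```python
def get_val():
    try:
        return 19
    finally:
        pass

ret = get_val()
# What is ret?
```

Step-by-step execution trace:
1. `get_val()` enters try: `return 19` sets pending return value 19.
2. Before returning, `finally: pass` runs (no effect).
3. get_val() returns 19 → ret = 19.
Result: 19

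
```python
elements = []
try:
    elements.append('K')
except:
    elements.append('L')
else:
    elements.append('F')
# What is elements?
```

Step-by-step execution trace:
1. try: `elements.append('K')` → elements = ['K']. No exception raised.
2. `except` is skipped.
3. `else` runs (try completed without exception): `elements.append('F')` → elements = ['K', 'F'].
Result: ['K', 'F']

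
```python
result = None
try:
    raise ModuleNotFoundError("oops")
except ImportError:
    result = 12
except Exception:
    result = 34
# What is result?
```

Step-by-step execution trace:
1. `raise ModuleNotFoundError(...)` raises ModuleNotFoundError.
2. `except ImportError` matches (ModuleNotFoundError is a subclass of ImportError) → result = 12.
3. `except Exception` is not reached.
Result: 12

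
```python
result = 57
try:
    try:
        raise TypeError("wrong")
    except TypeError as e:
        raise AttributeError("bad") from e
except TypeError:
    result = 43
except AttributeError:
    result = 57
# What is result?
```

Step-by-step execution trace:
1. Inner try raises TypeError; inner `except TypeError as e` catches it.
2. `raise AttributeError(...) from e` raises AttributeError (TypeError is attached as __cause__, but only AttributeError is active).
3. Outer `except TypeError` does not match AttributeError; skipped.
4. Outer `except AttributeError` matches → result = 57.
Result: 57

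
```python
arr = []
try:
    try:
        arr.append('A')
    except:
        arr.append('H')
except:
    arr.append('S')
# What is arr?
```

Step-by-step execution trace:
1. Inner try: `arr.append('A')` → arr = ['A']. No exception raised.
2. Inner `except` is skipped.
3. Inner try completes normally; outer `except` is skipped.
Result: ['A']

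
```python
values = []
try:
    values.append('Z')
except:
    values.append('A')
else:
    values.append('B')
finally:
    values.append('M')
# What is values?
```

Step-by-step execution trace:
1. try: `values.append('Z')` → values = ['Z']. No exception raised.
2. `except` is skipped.
3. `else` runs: `values.append('B')` → values = ['Z', 'B'].
4. `finally` always runs: `values.append('M')` → values = ['Z', 'B', 'M'].
Result: ['Z', 'B', 'M']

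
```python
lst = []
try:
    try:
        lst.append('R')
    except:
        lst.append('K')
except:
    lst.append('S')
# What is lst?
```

Step-by-step execution trace:
1. Inner try: `lst.append('R')` → lst = ['R']. No exception raised.
2. Inner `except` is skipped.
3. Inner try completes normally; outer `except` is skipped.
Result: ['R']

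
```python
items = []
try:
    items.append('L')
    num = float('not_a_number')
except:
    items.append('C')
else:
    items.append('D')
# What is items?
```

Step-by-step execution trace:
1. try: `items.append('L')` → items = ['L'].
2. `num = float('not_a_number')` raises ValueError.
3. bare `except` matches → `items.append('C')` → items = ['L', 'C'].
4. `else` is skipped (an exception was raised).
Result: ['L', 'C']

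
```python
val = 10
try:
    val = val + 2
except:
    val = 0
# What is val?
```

Step-by-step execution trace:
1. val starts at 10.
2. try: `val = val + 2` → val = 12. No exception raised.
3. `except` is skipped.
Result: 12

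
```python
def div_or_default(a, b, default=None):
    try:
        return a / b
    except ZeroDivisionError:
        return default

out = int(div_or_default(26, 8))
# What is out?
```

Step-by-step execution trace:
1. `div_or_default(26, 8)` enters try: `return 26 / 8` → returns 3.25. No exception raised.
2. `except ZeroDivisionError` is skipped.
3. `int(3.25)` → 3 → out = 3.
Result: 3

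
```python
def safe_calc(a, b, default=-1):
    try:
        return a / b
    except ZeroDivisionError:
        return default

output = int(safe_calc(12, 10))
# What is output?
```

Step-by-step execution trace:
1. `safe_calc(12, 10)` enters try: `return 12 / 10` → returns 1.2. No exception raised.
2. `except ZeroDivisionError` is skipped.
3. `int(1.2)` → 1 → output = 1.
Result: 1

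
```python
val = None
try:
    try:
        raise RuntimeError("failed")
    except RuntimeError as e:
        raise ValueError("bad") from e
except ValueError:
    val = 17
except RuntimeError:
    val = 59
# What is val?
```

Step-by-step execution trace:
1. Inner try raises RuntimeError; inner `except RuntimeError as e` catches it.
2. `raise ValueError(...) from e` raises ValueError (RuntimeError is attached as __cause__, but only ValueError is active).
3. Outer `except ValueError` matches → val = 17.
4. `except RuntimeError` is not reached.
Result: 17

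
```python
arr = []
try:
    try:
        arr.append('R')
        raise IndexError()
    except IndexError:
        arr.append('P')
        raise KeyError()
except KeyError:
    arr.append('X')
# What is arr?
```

Step-by-step execution trace:
1. Inner try: `arr.append('R')` → arr = ['R'].
2. `raise IndexError()` raises IndexError.
3. Inner `except IndexError` matches → `arr.append('P')` → arr = ['R', 'P'].
4. `raise KeyError()` raises KeyError; propagates to outer try.
5. Outer `except KeyError` matches → `arr.append('X')` → arr = ['R', 'P', 'X'].
Result: ['R', 'P', 'X']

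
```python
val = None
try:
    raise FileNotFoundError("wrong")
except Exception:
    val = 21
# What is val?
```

Step-by-step execution trace:
1. `raise FileNotFoundError(...)` raises FileNotFoundError.
2. `except Exception` matches (FileNotFoundError is a subclass of Exception) → val = 21.
Result: 21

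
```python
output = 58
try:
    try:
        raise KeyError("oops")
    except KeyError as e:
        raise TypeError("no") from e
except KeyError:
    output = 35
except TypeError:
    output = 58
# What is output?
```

Step-by-step execution trace:
1. Inner try raises KeyError; inner `except KeyError as e` catches it.
2. `raise TypeError(...) from e` raises TypeError (KeyError is attached as __cause__, but only TypeError is active).
3. Outer `except KeyError` does not match TypeError; skipped.
4. Outer `except TypeError` matches → output = 58.
Result: 58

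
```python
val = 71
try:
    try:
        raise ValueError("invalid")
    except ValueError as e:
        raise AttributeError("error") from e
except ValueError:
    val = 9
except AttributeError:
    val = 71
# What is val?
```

Step-by-step execution trace:
1. Inner try raises ValueError; inner `except ValueError as e` catches it.
2. `raise AttributeError(...) from e` raises AttributeError (ValueError is attached as __cause__, but only AttributeError is active).
3. Outer `except ValueError` does not match AttributeError; skipped.
4. Outer `except AttributeError` matches → val = 71.
Result: 71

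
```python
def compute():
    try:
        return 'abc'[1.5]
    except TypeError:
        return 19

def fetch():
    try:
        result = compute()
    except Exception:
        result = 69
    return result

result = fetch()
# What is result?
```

Step-by-step execution trace:
1. `fetch()` calls `compute()`.
2. In compute: `'abc'[1.5]` raises TypeError; `except TypeError` catches it → returns 19.
3. In fetch: `result = compute()` → result = 19. No exception reaches fetch.
4. `except Exception` is skipped; fetch returns 19.
5. result = 19.
Result: 19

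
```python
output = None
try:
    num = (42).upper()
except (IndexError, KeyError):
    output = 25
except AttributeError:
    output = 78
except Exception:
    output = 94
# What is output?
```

Step-by-step execution trace:
1. `num = (42).upper()` raises AttributeError.
2. `except (IndexError, KeyError)` does not match AttributeError; skipped.
3. `except AttributeError` matches (exact type match) → output = 78.
4. `except Exception` is not reached.
Result: 78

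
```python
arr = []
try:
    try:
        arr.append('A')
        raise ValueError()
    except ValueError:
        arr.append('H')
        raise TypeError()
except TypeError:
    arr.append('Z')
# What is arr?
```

Step-by-step execution trace:
1. Inner try: `arr.append('A')` → arr = ['A'].
2. `raise ValueError()` raises ValueError.
3. Inner `except ValueError` matches → `arr.append('H')` → arr = ['A', 'H'].
4. `raise TypeError()` raises TypeError; propagates to outer try.
5. Outer `except TypeError` matches → `arr.append('Z')` → arr = ['A', 'H', 'Z'].
Result: ['A', 'H', 'Z']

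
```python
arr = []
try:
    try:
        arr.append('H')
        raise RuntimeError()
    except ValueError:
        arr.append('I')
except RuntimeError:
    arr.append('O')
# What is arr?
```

Step-by-step execution trace:
1. Inner try: `arr.append('H')` → arr = ['H'].
2. `raise RuntimeError()` raises RuntimeError.
3. Inner `except ValueError` does not match RuntimeError; exception propagates to outer try.
4. Outer `except RuntimeError` matches → `arr.append('O')` → arr = ['H', 'O'].
Result: ['H', 'O']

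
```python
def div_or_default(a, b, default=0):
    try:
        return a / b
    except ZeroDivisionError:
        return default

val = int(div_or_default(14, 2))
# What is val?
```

Step-by-step execution trace:
1. `div_or_default(14, 2)` enters try: `return 14 / 2` → returns 7.0. No exception raised.
2. `except ZeroDivisionError` is skipped.
3. `int(7.0)` → 7 → val = 7.
Result: 7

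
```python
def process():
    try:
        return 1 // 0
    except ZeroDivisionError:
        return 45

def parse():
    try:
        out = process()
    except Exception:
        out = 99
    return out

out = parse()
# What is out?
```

Step-by-step execution trace:
1. `parse()` calls `process()`.
2. In process: `1 // 0` raises ZeroDivisionError; `except ZeroDivisionError` catches it → returns 45.
3. In parse: `out = process()` → out = 45. No exception reaches parse.
4. `except Exception` is skipped; parse returns 45.
5. out = 45.
Result: 45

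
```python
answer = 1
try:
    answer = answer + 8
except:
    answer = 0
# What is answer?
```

Step-by-step execution trace:
1. answer starts at 1.
2. try: `answer = answer + 8` → answer = 9. No exception raised.
3. `except` is skipped.
Result: 9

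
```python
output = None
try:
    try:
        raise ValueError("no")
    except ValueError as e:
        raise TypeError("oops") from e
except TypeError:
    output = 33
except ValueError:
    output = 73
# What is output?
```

Step-by-step execution trace:
1. Inner try raises ValueError; inner `except ValueError as e` catches it.
2. `raise TypeError(...) from e` raises TypeError (ValueError is attached as __cause__, but only TypeError is active).
3. Outer `except TypeError` matches → output = 33.
4. `except ValueError` is not reached.
Result: 33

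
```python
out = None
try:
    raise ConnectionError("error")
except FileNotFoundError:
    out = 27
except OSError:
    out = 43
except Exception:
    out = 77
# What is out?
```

Step-by-step execution trace:
1. `raise ConnectionError(...)` raises ConnectionError.
2. `except FileNotFoundError` does not match (ConnectionError is not a subclass of FileNotFoundError); skipped.
3. `except OSError` matches (ConnectionError is a subclass of OSError) → out = 43.
4. `except Exception` is not reached.
Result: 43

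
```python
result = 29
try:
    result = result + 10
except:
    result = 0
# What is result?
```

Step-by-step execution trace:
1. result starts at 29.
2. try: `result = result + 10` → result = 39. No exception raised.
3. `except` is skipped.
Result: 39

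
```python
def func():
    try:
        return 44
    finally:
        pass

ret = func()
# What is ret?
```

Step-by-step execution trace:
1. `func()` enters try: `return 44` sets pending return value 44.
2. Before returning, `finally: pass` runs (no effect).
3. func() returns 44 → ret = 44.
Result: 44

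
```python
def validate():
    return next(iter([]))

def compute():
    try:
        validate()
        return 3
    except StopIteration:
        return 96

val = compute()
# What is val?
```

Step-by-step execution trace:
1. `compute()` calls `validate()`.
2. `validate()` evaluates `next(iter([]))`, which raises StopIteration; it propagates to the caller.
3. `return 3` is not reached.
4. `except StopIteration` in compute matches → returns 96.
5. val = 96.
Result: 96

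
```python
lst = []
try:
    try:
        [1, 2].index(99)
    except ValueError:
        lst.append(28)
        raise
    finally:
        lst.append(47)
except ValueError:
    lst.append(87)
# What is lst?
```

Step-by-step execution trace:
1. Inner try: `[1, 2].index(99)` raises ValueError.
2. Inner `except ValueError` matches → `lst.append(28)` → lst = [28].
3. bare `raise` re-raises ValueError.
4. Inner `finally` runs during unwinding: `lst.append(47)` → lst = [28, 47].
5. Outer `except ValueError` matches → `lst.append(87)` → lst = [28, 47, 87].
Result: [28, 47, 87]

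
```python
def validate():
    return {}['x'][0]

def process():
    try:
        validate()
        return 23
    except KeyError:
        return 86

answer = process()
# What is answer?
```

Step-by-step execution trace:
1. `process()` calls `validate()`.
2. `validate()` evaluates `{}['x'][0]`, which raises KeyError; it propagates to the caller.
3. `return 23` is not reached.
4. `except KeyError` in process matches → returns 86.
5. answer = 86.
Result: 86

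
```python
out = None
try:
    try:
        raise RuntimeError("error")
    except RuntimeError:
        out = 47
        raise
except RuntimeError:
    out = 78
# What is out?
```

Step-by-step execution trace:
1. Inner try: `raise RuntimeError("error")` raises RuntimeError.
2. Inner `except RuntimeError` matches → out = 47.
3. bare `raise` re-raises the same RuntimeError.
4. Outer `except RuntimeError` matches → out = 78.
Result: 78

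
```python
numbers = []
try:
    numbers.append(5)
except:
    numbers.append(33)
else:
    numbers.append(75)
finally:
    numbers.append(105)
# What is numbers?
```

Step-by-step execution trace:
1. try: `numbers.append(5)` → numbers = [5]. No exception raised.
2. `except` is skipped.
3. `else` runs: `numbers.append(75)` → numbers = [5, 75].
4. `finally` always runs: `numbers.append(105)` → numbers = [5, 75, 105].
Result: [5, 75, 105]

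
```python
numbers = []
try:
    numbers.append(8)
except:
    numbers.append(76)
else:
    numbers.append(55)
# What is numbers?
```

Step-by-step execution trace:
1. try: `numbers.append(8)` → numbers = [8]. No exception raised.
2. `except` is skipped.
3. `else` runs (try completed without exception): `numbers.append(55)` → numbers = [8, 55].
Result: [8, 55]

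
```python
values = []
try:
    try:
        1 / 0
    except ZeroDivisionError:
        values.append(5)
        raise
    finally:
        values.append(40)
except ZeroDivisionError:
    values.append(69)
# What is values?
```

Step-by-step execution trace:
1. Inner try: `1 / 0` raises ZeroDivisionError.
2. Inner `except ZeroDivisionError` matches → `values.append(5)` → values = [5].
3. bare `raise` re-raises ZeroDivisionError.
4. Inner `finally` runs during unwinding: `values.append(40)` → values = [5, 40].
5. Outer `except ZeroDivisionError` matches → `values.append(69)` → values = [5, 40, 69].
Result: [5, 40, 69]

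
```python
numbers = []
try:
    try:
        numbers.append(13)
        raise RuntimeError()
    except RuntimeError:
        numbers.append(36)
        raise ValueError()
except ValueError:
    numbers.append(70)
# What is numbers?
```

Step-by-step execution trace:
1. Inner try: `numbers.append(13)` → numbers = [13].
2. `raise RuntimeError()` raises RuntimeError.
3. Inner `except RuntimeError` matches → `numbers.append(36)` → numbers = [13, 36].
4. `raise ValueError()` raises ValueError; propagates to outer try.
5. Outer `except ValueError` matches → `numbers.append(70)` → numbers = [13, 36, 70].
Result: [13, 36, 70]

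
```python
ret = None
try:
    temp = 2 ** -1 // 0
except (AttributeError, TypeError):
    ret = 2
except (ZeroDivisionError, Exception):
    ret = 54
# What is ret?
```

Step-by-step execution trace:
1. `temp = 2 ** -1 // 0` raises ZeroDivisionError.
2. `except (AttributeError, TypeError)` does not match ZeroDivisionError; skipped.
3. `except (ZeroDivisionError, Exception)` matches (ZeroDivisionError is in the tuple) → ret = 54.
Result: 54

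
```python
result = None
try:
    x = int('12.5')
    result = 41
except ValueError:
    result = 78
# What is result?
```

Step-by-step execution trace:
1. `x = int('12.5')` raises ValueError.
2. `result = 41` is not reached.
3. `except ValueError` matches → result = 78.
Result: 78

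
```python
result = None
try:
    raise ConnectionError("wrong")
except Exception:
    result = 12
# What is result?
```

Step-by-step execution trace:
1. `raise ConnectionError(...)` raises ConnectionError.
2. `except Exception` matches (ConnectionError is a subclass of Exception) → result = 12.
Result: 12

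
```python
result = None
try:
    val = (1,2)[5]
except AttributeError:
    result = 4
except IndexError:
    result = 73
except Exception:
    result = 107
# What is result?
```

Step-by-step execution trace:
1. `val = (1,2)[5]` raises IndexError.
2. `except AttributeError` does not match IndexError; skipped.
3. `except IndexError` matches → result = 73.
4. Remaining except clauses are skipped.
Result: 73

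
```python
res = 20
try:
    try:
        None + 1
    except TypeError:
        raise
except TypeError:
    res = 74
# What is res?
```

Step-by-step execution trace:
1. Inner try: `None + 1` raises TypeError.
2. Inner `except TypeError` matches; bare `raise` re-raises the same TypeError.
3. Outer `except TypeError` matches → res = 74.
Result: 74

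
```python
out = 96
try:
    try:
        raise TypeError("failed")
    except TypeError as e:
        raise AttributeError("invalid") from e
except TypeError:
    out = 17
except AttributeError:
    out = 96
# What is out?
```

Step-by-step execution trace:
1. Inner try raises TypeError; inner `except TypeError as e` catches it.
2. `raise AttributeError(...) from e` raises AttributeError (TypeError is attached as __cause__, but only AttributeError is active).
3. Outer `except TypeError` does not match AttributeError; skipped.
4. Outer `except AttributeError` matches → out = 96.
Result: 96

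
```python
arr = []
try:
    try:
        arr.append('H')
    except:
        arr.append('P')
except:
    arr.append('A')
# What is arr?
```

Step-by-step execution trace:
1. Inner try: `arr.append('H')` → arr = ['H']. No exception raised.
2. Inner `except` is skipped.
3. Inner try completes normally; outer `except` is skipped.
Result: ['H']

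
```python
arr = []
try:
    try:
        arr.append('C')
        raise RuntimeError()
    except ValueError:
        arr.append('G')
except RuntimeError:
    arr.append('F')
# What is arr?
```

Step-by-step execution trace:
1. Inner try: `arr.append('C')` → arr = ['C'].
2. `raise RuntimeError()` raises RuntimeError.
3. Inner `except ValueError` does not match RuntimeError; exception propagates to outer try.
4. Outer `except RuntimeError` matches → `arr.append('F')` → arr = ['C', 'F'].
Result: ['C', 'F']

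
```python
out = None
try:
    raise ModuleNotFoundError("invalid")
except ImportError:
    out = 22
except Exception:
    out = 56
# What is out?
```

Step-by-step execution trace:
1. `raise ModuleNotFoundError(...)` raises ModuleNotFoundError.
2. `except ImportError` matches (ModuleNotFoundError is a subclass of ImportError) → out = 22.
3. `except Exception` is not reached.
Result: 22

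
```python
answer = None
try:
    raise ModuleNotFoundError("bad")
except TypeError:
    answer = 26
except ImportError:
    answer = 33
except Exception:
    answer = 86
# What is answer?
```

Step-by-step execution trace:
1. `raise ModuleNotFoundError(...)` raises ModuleNotFoundError.
2. `except TypeError` does not match (ModuleNotFoundError is not a subclass of TypeError); skipped.
3. `except ImportError` matches (ModuleNotFoundError is a subclass of ImportError) → answer = 33.
4. `except Exception` is not reached.
Result: 33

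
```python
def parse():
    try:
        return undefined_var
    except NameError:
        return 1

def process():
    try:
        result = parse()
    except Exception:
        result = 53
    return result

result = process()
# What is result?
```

Step-by-step execution trace:
1. `process()` calls `parse()`.
2. In parse: `undefined_var` raises NameError; `except NameError` catches it → returns 1.
3. In process: `result = parse()` → result = 1. No exception reaches process.
4. `except Exception` is skipped; process returns 1.
5. result = 1.
Result: 1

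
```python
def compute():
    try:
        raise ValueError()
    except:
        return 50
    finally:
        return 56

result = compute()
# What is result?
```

Step-by-step execution trace:
1. `compute()` enters try: `raise ValueError()` raises ValueError.
2. bare `except` matches → `return 50` sets pending return value 50.
3. Before returning, `finally: return 56` runs and overrides the pending return.
4. compute() returns 56 → result = 56.
Result: 56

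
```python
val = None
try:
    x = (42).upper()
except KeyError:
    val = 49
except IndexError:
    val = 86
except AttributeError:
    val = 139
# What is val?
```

Step-by-step execution trace:
1. `x = (42).upper()` raises AttributeError.
2. `except KeyError` does not match AttributeError; skipped.
3. `except IndexError` does not match AttributeError; skipped.
4. `except AttributeError` matches → val = 139.
Result: 139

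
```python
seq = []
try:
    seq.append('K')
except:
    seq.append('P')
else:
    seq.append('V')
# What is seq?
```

Step-by-step execution trace:
1. try: `seq.append('K')` → seq = ['K']. No exception raised.
2. `except` is skipped.
3. `else` runs (try completed without exception): `seq.append('V')` → seq = ['K', 'V'].
Result: ['K', 'V']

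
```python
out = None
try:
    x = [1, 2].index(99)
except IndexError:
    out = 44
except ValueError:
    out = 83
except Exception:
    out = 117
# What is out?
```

Step-by-step execution trace:
1. `x = [1, 2].index(99)` raises ValueError.
2. `except IndexError` does not match ValueError; skipped.
3. `except ValueError` matches → out = 83.
4. Remaining except clauses are skipped.
Result: 83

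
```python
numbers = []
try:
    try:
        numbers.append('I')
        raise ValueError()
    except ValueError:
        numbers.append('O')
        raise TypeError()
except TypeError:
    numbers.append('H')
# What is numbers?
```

Step-by-step execution trace:
1. Inner try: `numbers.append('I')` → numbers = ['I'].
2. `raise ValueError()` raises ValueError.
3. Inner `except ValueError` matches → `numbers.append('O')` → numbers = ['I', 'O'].
4. `raise TypeError()` raises TypeError; propagates to outer try.
5. Outer `except TypeError` matches → `numbers.append('H')` → numbers = ['I', 'O', 'H'].
Result: ['I', 'O', 'H']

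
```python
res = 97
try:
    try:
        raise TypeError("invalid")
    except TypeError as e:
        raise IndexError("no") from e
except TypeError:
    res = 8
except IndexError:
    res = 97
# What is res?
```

Step-by-step execution trace:
1. Inner try raises TypeError; inner `except TypeError as e` catches it.
2. `raise IndexError(...) from e` raises IndexError (TypeError is attached as __cause__, but only IndexError is active).
3. Outer `except TypeError` does not match IndexError; skipped.
4. Outer `except IndexError` matches → res = 97.
Result: 97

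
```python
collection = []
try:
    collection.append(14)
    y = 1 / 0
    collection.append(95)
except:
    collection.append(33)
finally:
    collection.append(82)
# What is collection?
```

Step-by-step execution trace:
1. try: `collection.append(14)` → collection = [14].
2. `y = 1 / 0` raises ZeroDivisionError; `collection.append(95)` is not reached.
3. bare `except` matches → `collection.append(33)` → collection = [14, 33].
4. finally always runs: `collection.append(82)` → collection = [14, 33, 82].
Result: [14, 33, 82]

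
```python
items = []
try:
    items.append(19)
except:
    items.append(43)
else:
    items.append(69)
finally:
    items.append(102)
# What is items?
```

Step-by-step execution trace:
1. try: `items.append(19)` → items = [19]. No exception raised.
2. `except` is skipped.
3. `else` runs: `items.append(69)` → items = [19, 69].
4. `finally` always runs: `items.append(102)` → items = [19, 69, 102].
Result: [19, 69, 102]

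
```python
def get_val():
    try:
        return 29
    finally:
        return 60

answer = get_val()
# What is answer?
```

Step-by-step execution trace:
1. `get_val()` enters try: `return 29` sets pending return value 29.
2. Before returning, `finally: return 60` runs and overrides the pending return.
3. get_val() returns 60 → answer = 60.
Result: 60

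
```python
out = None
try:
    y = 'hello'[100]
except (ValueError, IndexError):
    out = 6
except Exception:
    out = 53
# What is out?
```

Step-by-step execution trace:
1. `y = 'hello'[100]` raises IndexError.
2. `except (ValueError, IndexError)` matches (IndexError is in the tuple) → out = 6.
3. `except Exception` is not reached.
Result: 6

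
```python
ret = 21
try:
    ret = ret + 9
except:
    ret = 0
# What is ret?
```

Step-by-step execution trace:
1. ret starts at 21.
2. try: `ret = ret + 9` → ret = 30. No exception raised.
3. `except` is skipped.
Result: 30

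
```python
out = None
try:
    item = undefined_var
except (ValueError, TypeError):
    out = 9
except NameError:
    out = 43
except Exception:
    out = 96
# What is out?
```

Step-by-step execution trace:
1. `item = undefined_var` raises NameError.
2. `except (ValueError, TypeError)` does not match NameError; skipped.
3. `except NameError` matches (exact type match) → out = 43.
4. `except Exception` is not reached.
Result: 43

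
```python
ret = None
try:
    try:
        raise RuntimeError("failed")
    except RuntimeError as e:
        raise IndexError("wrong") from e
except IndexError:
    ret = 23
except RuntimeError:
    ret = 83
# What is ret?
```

Step-by-step execution trace:
1. Inner try raises RuntimeError; inner `except RuntimeError as e` catches it.
2. `raise IndexError(...) from e` raises IndexError (RuntimeError is attached as __cause__, but only IndexError is active).
3. Outer `except IndexError` matches → ret = 23.
4. `except RuntimeError` is not reached.
Result: 23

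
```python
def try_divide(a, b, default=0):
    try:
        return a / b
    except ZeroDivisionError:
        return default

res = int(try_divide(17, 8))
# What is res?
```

Step-by-step execution trace:
1. `try_divide(17, 8)` enters try: `return 17 / 8` → returns 2.125. No exception raised.
2. `except ZeroDivisionError` is skipped.
3. `int(2.125)` → 2 → res = 2.
Result: 2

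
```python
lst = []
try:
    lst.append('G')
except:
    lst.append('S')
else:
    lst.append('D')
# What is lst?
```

Step-by-step execution trace:
1. try: `lst.append('G')` → lst = ['G']. No exception raised.
2. `except` is skipped.
3. `else` runs (try completed without exception): `lst.append('D')` → lst = ['G', 'D'].
Result: ['G', 'D']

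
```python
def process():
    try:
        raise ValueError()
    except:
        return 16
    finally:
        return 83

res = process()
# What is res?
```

Step-by-step execution trace:
1. `process()` enters try: `raise ValueError()` raises ValueError.
2. bare `except` matches → `return 16` sets pending return value 16.
3. Before returning, `finally: return 83` runs and overrides the pending return.
4. process() returns 83 → res = 83.
Result: 83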